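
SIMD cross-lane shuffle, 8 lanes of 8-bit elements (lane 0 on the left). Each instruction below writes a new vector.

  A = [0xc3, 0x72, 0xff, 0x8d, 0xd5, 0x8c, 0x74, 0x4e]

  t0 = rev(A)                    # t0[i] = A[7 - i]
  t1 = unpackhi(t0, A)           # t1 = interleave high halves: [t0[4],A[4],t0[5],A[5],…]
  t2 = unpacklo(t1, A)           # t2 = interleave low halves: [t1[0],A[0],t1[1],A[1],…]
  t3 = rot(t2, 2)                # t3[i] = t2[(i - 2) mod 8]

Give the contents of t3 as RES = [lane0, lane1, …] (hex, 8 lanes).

  t0: 4e 74 8c d5 8d ff 72 c3
  t1: 8d d5 ff 8c 72 74 c3 4e
  t2: 8d c3 d5 72 ff ff 8c 8d
  t3: 8c 8d 8d c3 d5 72 ff ff

RES = [ 0x8c  0x8d  0x8d  0xc3  0xd5  0x72  0xff  0xff ]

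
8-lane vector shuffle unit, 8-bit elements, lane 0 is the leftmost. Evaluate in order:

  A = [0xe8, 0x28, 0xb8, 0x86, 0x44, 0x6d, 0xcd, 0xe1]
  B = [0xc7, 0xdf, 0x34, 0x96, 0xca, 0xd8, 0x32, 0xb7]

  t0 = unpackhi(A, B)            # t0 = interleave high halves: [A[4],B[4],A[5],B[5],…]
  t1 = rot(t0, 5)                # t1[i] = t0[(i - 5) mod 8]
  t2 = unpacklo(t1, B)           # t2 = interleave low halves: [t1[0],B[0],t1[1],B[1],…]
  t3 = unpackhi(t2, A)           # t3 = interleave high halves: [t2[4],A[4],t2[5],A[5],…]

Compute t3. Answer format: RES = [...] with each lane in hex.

RES = [ 0x32  0x44  0x34  0x6d  0xe1  0xcd  0x96  0xe1 ]

  t0: 44 ca 6d d8 cd 32 e1 b7
  t1: d8 cd 32 e1 b7 44 ca 6d
  t2: d8 c7 cd df 32 34 e1 96
  t3: 32 44 34 6d e1 cd 96 e1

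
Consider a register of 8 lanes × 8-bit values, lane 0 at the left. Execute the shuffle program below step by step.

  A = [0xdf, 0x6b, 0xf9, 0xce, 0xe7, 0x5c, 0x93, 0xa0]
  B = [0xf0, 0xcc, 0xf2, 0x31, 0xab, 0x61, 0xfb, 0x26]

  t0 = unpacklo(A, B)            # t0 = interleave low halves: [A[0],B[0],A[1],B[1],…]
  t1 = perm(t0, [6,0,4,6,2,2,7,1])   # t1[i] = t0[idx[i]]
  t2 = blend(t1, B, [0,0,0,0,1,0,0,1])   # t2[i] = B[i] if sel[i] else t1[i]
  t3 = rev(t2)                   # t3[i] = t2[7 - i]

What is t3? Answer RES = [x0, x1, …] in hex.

RES = [0x26, 0x31, 0x6b, 0xab, 0xce, 0xf9, 0xdf, 0xce]

→ t0 |df|f0|6b|cc|f9|f2|ce|31|
→ t1 |ce|df|f9|ce|6b|6b|31|f0|
→ t2 |ce|df|f9|ce|ab|6b|31|26|
→ t3 |26|31|6b|ab|ce|f9|df|ce|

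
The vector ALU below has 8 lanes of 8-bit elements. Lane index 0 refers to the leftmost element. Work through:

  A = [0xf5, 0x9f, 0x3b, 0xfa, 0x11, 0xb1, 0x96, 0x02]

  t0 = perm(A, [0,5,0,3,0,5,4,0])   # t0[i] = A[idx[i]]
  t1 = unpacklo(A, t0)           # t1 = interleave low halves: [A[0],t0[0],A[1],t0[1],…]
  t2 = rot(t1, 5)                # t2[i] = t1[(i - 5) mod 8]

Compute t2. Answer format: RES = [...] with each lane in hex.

RES = [0xb1, 0x3b, 0xf5, 0xfa, 0xfa, 0xf5, 0xf5, 0x9f]

  t0: f5 b1 f5 fa f5 b1 11 f5
  t1: f5 f5 9f b1 3b f5 fa fa
  t2: b1 3b f5 fa fa f5 f5 9f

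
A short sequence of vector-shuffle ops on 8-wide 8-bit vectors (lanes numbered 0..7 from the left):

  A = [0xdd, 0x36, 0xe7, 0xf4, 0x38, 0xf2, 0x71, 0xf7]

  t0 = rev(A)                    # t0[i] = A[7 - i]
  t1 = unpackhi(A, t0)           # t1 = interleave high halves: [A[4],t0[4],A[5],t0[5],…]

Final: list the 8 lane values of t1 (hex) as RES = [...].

t0 = [0xf7, 0x71, 0xf2, 0x38, 0xf4, 0xe7, 0x36, 0xdd]
t1 = [0x38, 0xf4, 0xf2, 0xe7, 0x71, 0x36, 0xf7, 0xdd]

RES = [ 0x38  0xf4  0xf2  0xe7  0x71  0x36  0xf7  0xdd ]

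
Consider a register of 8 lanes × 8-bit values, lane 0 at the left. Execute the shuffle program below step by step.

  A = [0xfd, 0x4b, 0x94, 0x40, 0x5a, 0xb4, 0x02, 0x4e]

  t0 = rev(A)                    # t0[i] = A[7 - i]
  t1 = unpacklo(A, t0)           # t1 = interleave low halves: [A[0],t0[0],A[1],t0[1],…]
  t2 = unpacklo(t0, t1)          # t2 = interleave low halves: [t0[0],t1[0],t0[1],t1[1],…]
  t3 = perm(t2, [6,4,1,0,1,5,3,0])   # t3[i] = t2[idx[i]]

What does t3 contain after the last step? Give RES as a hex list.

RES = [0x5a, 0xb4, 0xfd, 0x4e, 0xfd, 0x4b, 0x4e, 0x4e]

→ t0 |4e|02|b4|5a|40|94|4b|fd|
→ t1 |fd|4e|4b|02|94|b4|40|5a|
→ t2 |4e|fd|02|4e|b4|4b|5a|02|
→ t3 |5a|b4|fd|4e|fd|4b|4e|4e|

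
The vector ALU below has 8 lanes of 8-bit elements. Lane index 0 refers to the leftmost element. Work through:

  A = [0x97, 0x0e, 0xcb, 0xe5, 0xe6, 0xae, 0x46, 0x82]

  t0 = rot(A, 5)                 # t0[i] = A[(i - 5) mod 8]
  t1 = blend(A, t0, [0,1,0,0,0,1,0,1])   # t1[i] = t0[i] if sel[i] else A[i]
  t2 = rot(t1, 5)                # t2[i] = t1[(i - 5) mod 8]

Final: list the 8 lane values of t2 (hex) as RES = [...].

t0 = [0xe5, 0xe6, 0xae, 0x46, 0x82, 0x97, 0x0e, 0xcb]
t1 = [0x97, 0xe6, 0xcb, 0xe5, 0xe6, 0x97, 0x46, 0xcb]
t2 = [0xe5, 0xe6, 0x97, 0x46, 0xcb, 0x97, 0xe6, 0xcb]

RES = [0xe5, 0xe6, 0x97, 0x46, 0xcb, 0x97, 0xe6, 0xcb]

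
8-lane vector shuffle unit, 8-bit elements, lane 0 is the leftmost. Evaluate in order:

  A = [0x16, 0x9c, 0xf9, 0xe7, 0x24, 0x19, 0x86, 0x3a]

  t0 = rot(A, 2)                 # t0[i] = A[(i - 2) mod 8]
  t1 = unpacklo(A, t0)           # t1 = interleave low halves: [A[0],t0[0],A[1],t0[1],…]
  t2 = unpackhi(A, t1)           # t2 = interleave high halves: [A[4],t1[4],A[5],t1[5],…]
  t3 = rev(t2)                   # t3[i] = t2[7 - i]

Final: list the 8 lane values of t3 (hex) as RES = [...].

RES = [0x9c, 0x3a, 0xe7, 0x86, 0x16, 0x19, 0xf9, 0x24]

→ t0 |86|3a|16|9c|f9|e7|24|19|
→ t1 |16|86|9c|3a|f9|16|e7|9c|
→ t2 |24|f9|19|16|86|e7|3a|9c|
→ t3 |9c|3a|e7|86|16|19|f9|24|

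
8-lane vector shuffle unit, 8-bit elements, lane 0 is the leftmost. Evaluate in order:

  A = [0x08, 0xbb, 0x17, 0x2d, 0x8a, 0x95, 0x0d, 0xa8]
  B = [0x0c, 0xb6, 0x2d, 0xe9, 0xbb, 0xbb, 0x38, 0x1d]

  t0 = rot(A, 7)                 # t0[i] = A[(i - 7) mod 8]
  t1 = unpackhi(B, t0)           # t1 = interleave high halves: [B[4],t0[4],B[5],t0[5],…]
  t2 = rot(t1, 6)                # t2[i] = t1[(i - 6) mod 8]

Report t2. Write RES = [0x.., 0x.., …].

RES = [ 0xbb  0x0d  0x38  0xa8  0x1d  0x08  0xbb  0x95 ]

  t0: bb 17 2d 8a 95 0d a8 08
  t1: bb 95 bb 0d 38 a8 1d 08
  t2: bb 0d 38 a8 1d 08 bb 95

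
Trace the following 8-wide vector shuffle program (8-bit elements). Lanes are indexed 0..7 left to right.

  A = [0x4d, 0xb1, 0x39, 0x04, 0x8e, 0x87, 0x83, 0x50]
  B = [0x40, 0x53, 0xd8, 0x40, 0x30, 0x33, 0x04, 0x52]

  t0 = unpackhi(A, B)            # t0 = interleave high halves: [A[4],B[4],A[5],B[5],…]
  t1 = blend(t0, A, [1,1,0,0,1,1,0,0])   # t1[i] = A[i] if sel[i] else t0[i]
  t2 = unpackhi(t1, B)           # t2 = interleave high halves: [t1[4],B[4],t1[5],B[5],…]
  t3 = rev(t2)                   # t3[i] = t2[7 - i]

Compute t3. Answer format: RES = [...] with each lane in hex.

RES = [ 0x52  0x52  0x04  0x50  0x33  0x87  0x30  0x8e ]

→ t0 |8e|30|87|33|83|04|50|52|
→ t1 |4d|b1|87|33|8e|87|50|52|
→ t2 |8e|30|87|33|50|04|52|52|
→ t3 |52|52|04|50|33|87|30|8e|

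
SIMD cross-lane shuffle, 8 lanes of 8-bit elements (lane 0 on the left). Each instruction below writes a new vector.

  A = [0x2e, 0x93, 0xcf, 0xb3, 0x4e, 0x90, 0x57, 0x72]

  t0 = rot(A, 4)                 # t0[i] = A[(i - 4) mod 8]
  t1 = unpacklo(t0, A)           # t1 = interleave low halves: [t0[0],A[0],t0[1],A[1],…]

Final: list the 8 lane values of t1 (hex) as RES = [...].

t0 = [0x4e, 0x90, 0x57, 0x72, 0x2e, 0x93, 0xcf, 0xb3]
t1 = [0x4e, 0x2e, 0x90, 0x93, 0x57, 0xcf, 0x72, 0xb3]

RES = [ 0x4e  0x2e  0x90  0x93  0x57  0xcf  0x72  0xb3 ]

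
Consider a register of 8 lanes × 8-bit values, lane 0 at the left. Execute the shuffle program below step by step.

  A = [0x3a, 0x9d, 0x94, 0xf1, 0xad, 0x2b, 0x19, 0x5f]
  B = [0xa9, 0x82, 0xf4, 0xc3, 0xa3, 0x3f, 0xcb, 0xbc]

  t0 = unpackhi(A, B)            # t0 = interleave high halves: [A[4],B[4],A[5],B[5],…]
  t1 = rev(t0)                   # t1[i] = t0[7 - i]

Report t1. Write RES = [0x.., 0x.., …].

t0 = [0xad, 0xa3, 0x2b, 0x3f, 0x19, 0xcb, 0x5f, 0xbc]
t1 = [0xbc, 0x5f, 0xcb, 0x19, 0x3f, 0x2b, 0xa3, 0xad]

RES = [0xbc, 0x5f, 0xcb, 0x19, 0x3f, 0x2b, 0xa3, 0xad]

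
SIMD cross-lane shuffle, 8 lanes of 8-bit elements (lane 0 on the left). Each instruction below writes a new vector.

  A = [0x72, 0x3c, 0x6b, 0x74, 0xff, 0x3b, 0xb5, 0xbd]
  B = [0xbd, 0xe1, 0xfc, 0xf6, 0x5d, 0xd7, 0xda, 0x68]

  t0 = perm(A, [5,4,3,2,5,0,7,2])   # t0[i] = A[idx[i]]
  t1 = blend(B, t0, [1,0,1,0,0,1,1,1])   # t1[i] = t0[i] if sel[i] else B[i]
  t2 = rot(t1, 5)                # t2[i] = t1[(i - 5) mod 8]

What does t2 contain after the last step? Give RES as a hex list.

RES = [0xf6, 0x5d, 0x72, 0xbd, 0x6b, 0x3b, 0xe1, 0x74]

→ t0 |3b|ff|74|6b|3b|72|bd|6b|
→ t1 |3b|e1|74|f6|5d|72|bd|6b|
→ t2 |f6|5d|72|bd|6b|3b|e1|74|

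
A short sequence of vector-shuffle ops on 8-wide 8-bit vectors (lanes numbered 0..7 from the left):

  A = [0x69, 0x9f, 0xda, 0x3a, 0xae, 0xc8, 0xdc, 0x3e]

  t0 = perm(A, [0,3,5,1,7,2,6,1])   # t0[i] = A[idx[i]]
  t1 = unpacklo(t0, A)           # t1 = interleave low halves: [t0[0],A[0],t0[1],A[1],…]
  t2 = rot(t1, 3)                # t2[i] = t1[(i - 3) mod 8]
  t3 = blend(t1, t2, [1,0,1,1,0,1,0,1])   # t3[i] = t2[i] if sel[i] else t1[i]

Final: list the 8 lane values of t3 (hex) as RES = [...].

  t0: 69 3a c8 9f 3e da dc 9f
  t1: 69 69 3a 9f c8 da 9f 3a
  t2: da 9f 3a 69 69 3a 9f c8
  t3: da 69 3a 69 c8 3a 9f c8

RES = [0xda, 0x69, 0x3a, 0x69, 0xc8, 0x3a, 0x9f, 0xc8]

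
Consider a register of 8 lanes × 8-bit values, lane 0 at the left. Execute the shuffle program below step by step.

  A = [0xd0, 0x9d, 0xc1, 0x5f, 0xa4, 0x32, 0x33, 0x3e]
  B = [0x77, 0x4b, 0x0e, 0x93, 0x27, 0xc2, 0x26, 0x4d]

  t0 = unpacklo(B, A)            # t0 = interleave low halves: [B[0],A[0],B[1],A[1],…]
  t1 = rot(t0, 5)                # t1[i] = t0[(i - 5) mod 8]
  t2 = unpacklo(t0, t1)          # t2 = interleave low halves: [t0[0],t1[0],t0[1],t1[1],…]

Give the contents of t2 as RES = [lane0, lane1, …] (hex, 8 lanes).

→ t0 |77|d0|4b|9d|0e|c1|93|5f|
→ t1 |9d|0e|c1|93|5f|77|d0|4b|
→ t2 |77|9d|d0|0e|4b|c1|9d|93|

RES = [ 0x77  0x9d  0xd0  0x0e  0x4b  0xc1  0x9d  0x93 ]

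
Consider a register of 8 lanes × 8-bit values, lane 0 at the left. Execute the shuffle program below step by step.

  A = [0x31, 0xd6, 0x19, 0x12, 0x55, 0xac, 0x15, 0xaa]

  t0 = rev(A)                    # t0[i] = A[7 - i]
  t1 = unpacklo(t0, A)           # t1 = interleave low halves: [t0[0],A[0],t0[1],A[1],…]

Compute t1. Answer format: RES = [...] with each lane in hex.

RES = [ 0xaa  0x31  0x15  0xd6  0xac  0x19  0x55  0x12 ]

→ t0 |aa|15|ac|55|12|19|d6|31|
→ t1 |aa|31|15|d6|ac|19|55|12|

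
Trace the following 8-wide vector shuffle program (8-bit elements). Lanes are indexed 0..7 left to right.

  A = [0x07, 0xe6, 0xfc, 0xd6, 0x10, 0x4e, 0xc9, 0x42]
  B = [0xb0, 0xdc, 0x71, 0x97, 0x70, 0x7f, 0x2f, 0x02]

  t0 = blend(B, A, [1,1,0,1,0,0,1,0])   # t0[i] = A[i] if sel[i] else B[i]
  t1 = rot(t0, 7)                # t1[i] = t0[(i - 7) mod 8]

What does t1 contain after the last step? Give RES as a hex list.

RES = [ 0xe6  0x71  0xd6  0x70  0x7f  0xc9  0x02  0x07 ]

  t0: 07 e6 71 d6 70 7f c9 02
  t1: e6 71 d6 70 7f c9 02 07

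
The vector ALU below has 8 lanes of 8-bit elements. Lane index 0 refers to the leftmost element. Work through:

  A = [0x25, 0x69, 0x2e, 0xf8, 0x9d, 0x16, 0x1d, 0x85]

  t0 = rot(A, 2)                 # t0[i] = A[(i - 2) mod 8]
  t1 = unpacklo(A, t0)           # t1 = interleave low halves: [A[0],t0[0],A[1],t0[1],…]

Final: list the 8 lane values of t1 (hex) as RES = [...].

t0 = [0x1d, 0x85, 0x25, 0x69, 0x2e, 0xf8, 0x9d, 0x16]
t1 = [0x25, 0x1d, 0x69, 0x85, 0x2e, 0x25, 0xf8, 0x69]

RES = [ 0x25  0x1d  0x69  0x85  0x2e  0x25  0xf8  0x69 ]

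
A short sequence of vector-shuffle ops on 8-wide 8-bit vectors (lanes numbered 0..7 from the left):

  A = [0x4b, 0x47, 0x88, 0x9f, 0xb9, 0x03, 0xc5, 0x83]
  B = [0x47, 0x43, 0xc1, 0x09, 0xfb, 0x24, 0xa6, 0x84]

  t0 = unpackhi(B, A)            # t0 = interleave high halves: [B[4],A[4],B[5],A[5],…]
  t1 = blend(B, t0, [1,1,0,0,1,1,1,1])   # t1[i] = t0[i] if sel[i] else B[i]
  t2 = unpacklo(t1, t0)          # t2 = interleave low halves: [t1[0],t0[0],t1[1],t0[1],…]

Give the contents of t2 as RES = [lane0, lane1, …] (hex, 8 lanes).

RES = [ 0xfb  0xfb  0xb9  0xb9  0xc1  0x24  0x09  0x03 ]

t0 = [0xfb, 0xb9, 0x24, 0x03, 0xa6, 0xc5, 0x84, 0x83]
t1 = [0xfb, 0xb9, 0xc1, 0x09, 0xa6, 0xc5, 0x84, 0x83]
t2 = [0xfb, 0xfb, 0xb9, 0xb9, 0xc1, 0x24, 0x09, 0x03]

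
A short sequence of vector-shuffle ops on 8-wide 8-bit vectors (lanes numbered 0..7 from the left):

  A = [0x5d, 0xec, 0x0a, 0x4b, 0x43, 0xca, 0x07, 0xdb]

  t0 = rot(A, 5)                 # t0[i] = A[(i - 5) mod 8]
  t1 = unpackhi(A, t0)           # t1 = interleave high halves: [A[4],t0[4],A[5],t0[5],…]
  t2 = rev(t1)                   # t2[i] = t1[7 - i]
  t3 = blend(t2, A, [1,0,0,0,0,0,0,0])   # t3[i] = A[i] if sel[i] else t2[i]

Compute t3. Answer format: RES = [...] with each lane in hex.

RES = [0x5d, 0xdb, 0xec, 0x07, 0x5d, 0xca, 0xdb, 0x43]

→ t0 |4b|43|ca|07|db|5d|ec|0a|
→ t1 |43|db|ca|5d|07|ec|db|0a|
→ t2 |0a|db|ec|07|5d|ca|db|43|
→ t3 |5d|db|ec|07|5d|ca|db|43|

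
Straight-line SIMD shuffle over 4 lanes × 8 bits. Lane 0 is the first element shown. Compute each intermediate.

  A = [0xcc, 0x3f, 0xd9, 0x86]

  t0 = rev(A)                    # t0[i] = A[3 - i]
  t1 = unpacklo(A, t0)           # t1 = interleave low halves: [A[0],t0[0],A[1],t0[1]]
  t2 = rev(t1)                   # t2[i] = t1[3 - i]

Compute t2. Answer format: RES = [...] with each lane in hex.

RES = [ 0xd9  0x3f  0x86  0xcc ]

→ t0 |86|d9|3f|cc|
→ t1 |cc|86|3f|d9|
→ t2 |d9|3f|86|cc|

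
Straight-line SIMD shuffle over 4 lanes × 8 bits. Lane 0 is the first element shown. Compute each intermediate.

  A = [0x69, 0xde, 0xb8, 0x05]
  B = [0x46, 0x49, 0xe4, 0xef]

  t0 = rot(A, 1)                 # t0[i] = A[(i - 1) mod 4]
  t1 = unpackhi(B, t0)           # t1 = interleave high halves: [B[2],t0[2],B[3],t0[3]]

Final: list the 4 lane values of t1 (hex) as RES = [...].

→ t0 |05|69|de|b8|
→ t1 |e4|de|ef|b8|

RES = [ 0xe4  0xde  0xef  0xb8 ]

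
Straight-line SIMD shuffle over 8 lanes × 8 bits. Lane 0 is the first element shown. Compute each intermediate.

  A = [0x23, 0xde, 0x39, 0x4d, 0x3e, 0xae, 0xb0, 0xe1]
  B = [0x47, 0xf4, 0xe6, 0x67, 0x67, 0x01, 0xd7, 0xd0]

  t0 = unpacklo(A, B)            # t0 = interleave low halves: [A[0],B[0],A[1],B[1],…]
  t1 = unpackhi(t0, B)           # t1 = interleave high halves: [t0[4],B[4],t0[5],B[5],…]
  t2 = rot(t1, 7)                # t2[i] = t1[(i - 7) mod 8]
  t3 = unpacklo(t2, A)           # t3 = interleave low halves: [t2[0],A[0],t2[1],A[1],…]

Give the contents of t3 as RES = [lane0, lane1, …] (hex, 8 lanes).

t0 = [0x23, 0x47, 0xde, 0xf4, 0x39, 0xe6, 0x4d, 0x67]
t1 = [0x39, 0x67, 0xe6, 0x01, 0x4d, 0xd7, 0x67, 0xd0]
t2 = [0x67, 0xe6, 0x01, 0x4d, 0xd7, 0x67, 0xd0, 0x39]
t3 = [0x67, 0x23, 0xe6, 0xde, 0x01, 0x39, 0x4d, 0x4d]

RES = [ 0x67  0x23  0xe6  0xde  0x01  0x39  0x4d  0x4d ]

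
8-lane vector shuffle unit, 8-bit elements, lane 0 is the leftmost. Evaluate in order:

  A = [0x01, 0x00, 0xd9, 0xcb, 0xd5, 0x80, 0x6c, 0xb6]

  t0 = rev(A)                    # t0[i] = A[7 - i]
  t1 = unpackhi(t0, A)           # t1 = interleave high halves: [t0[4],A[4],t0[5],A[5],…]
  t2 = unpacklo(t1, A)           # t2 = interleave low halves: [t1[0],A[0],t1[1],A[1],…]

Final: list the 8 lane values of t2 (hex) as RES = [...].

t0 = [0xb6, 0x6c, 0x80, 0xd5, 0xcb, 0xd9, 0x00, 0x01]
t1 = [0xcb, 0xd5, 0xd9, 0x80, 0x00, 0x6c, 0x01, 0xb6]
t2 = [0xcb, 0x01, 0xd5, 0x00, 0xd9, 0xd9, 0x80, 0xcb]

RES = [0xcb, 0x01, 0xd5, 0x00, 0xd9, 0xd9, 0x80, 0xcb]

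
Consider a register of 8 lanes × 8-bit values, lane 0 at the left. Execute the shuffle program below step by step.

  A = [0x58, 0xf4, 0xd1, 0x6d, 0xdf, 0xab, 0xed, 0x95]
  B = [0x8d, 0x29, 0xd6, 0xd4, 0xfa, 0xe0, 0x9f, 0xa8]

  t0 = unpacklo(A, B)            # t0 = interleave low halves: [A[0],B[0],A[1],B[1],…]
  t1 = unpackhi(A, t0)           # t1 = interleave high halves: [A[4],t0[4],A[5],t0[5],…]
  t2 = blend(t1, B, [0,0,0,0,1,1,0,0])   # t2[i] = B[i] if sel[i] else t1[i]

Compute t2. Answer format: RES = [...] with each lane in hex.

  t0: 58 8d f4 29 d1 d6 6d d4
  t1: df d1 ab d6 ed 6d 95 d4
  t2: df d1 ab d6 fa e0 95 d4

RES = [0xdf, 0xd1, 0xab, 0xd6, 0xfa, 0xe0, 0x95, 0xd4]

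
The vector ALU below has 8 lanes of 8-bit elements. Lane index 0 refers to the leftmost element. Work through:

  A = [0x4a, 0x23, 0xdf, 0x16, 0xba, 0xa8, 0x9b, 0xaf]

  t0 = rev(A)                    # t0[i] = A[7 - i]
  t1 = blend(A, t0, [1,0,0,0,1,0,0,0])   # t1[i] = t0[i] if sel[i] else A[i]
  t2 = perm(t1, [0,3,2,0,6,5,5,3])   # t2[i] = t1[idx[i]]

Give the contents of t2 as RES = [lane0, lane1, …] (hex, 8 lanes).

t0 = [0xaf, 0x9b, 0xa8, 0xba, 0x16, 0xdf, 0x23, 0x4a]
t1 = [0xaf, 0x23, 0xdf, 0x16, 0x16, 0xa8, 0x9b, 0xaf]
t2 = [0xaf, 0x16, 0xdf, 0xaf, 0x9b, 0xa8, 0xa8, 0x16]

RES = [0xaf, 0x16, 0xdf, 0xaf, 0x9b, 0xa8, 0xa8, 0x16]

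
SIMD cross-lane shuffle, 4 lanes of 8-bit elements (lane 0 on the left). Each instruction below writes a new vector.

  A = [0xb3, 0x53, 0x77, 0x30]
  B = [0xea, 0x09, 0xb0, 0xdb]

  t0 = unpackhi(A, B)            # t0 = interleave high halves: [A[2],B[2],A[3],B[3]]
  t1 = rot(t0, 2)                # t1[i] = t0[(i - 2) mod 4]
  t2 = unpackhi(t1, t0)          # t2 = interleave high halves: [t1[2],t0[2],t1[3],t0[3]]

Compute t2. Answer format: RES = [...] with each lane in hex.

RES = [ 0x77  0x30  0xb0  0xdb ]

  t0: 77 b0 30 db
  t1: 30 db 77 b0
  t2: 77 30 b0 db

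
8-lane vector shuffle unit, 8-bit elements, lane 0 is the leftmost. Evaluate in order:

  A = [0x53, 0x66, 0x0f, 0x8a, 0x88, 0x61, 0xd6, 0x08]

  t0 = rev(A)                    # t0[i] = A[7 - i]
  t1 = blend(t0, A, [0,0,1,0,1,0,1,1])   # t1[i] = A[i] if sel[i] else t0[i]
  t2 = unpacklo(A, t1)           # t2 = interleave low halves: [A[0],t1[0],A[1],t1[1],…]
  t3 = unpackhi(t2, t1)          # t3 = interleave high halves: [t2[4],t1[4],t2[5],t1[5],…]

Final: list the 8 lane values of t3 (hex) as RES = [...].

RES = [0x0f, 0x88, 0x0f, 0x0f, 0x8a, 0xd6, 0x88, 0x08]

→ t0 |08|d6|61|88|8a|0f|66|53|
→ t1 |08|d6|0f|88|88|0f|d6|08|
→ t2 |53|08|66|d6|0f|0f|8a|88|
→ t3 |0f|88|0f|0f|8a|d6|88|08|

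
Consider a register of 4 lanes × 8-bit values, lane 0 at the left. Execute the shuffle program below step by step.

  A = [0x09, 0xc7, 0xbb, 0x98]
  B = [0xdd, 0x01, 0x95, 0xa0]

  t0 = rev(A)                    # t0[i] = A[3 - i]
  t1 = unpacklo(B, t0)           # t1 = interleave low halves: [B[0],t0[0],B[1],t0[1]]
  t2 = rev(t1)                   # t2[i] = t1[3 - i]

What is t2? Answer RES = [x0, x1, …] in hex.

→ t0 |98|bb|c7|09|
→ t1 |dd|98|01|bb|
→ t2 |bb|01|98|dd|

RES = [ 0xbb  0x01  0x98  0xdd ]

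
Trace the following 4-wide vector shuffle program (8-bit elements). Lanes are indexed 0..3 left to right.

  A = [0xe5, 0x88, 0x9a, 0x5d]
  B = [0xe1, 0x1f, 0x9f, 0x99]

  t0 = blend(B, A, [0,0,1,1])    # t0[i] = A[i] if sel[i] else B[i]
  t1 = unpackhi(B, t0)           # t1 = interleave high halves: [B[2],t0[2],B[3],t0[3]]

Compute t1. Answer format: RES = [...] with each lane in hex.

RES = [0x9f, 0x9a, 0x99, 0x5d]

t0 = [0xe1, 0x1f, 0x9a, 0x5d]
t1 = [0x9f, 0x9a, 0x99, 0x5d]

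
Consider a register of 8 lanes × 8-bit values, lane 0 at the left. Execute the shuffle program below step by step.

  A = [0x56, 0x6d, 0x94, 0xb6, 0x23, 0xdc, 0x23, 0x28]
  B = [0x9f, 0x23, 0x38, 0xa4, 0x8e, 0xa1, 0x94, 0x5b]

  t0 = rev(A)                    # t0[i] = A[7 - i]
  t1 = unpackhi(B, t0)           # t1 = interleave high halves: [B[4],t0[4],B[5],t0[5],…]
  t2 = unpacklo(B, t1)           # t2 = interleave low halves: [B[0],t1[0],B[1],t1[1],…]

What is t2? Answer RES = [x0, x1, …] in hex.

RES = [0x9f, 0x8e, 0x23, 0xb6, 0x38, 0xa1, 0xa4, 0x94]

→ t0 |28|23|dc|23|b6|94|6d|56|
→ t1 |8e|b6|a1|94|94|6d|5b|56|
→ t2 |9f|8e|23|b6|38|a1|a4|94|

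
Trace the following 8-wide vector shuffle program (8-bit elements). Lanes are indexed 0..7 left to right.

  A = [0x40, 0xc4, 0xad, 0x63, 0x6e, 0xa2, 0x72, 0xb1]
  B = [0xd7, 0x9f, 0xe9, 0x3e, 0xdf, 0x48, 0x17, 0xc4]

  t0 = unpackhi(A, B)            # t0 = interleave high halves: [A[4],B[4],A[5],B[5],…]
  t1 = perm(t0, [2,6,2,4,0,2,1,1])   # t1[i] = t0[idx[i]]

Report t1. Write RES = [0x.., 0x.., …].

  t0: 6e df a2 48 72 17 b1 c4
  t1: a2 b1 a2 72 6e a2 df df

RES = [ 0xa2  0xb1  0xa2  0x72  0x6e  0xa2  0xdf  0xdf ]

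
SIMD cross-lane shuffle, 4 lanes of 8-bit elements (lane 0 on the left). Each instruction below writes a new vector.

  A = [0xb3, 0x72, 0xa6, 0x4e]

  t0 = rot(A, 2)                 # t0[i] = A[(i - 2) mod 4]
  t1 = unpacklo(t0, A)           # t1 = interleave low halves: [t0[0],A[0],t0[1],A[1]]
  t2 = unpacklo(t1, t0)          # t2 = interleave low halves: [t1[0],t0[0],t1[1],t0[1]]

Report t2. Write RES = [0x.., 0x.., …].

RES = [0xa6, 0xa6, 0xb3, 0x4e]

  t0: a6 4e b3 72
  t1: a6 b3 4e 72
  t2: a6 a6 b3 4e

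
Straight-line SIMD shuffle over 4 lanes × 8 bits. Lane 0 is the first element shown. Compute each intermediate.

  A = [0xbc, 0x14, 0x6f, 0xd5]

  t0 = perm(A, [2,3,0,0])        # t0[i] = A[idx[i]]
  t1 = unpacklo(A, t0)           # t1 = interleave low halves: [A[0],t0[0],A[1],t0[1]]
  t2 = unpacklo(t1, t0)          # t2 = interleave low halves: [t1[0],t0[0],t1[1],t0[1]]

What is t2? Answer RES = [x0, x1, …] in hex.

t0 = [0x6f, 0xd5, 0xbc, 0xbc]
t1 = [0xbc, 0x6f, 0x14, 0xd5]
t2 = [0xbc, 0x6f, 0x6f, 0xd5]

RES = [ 0xbc  0x6f  0x6f  0xd5 ]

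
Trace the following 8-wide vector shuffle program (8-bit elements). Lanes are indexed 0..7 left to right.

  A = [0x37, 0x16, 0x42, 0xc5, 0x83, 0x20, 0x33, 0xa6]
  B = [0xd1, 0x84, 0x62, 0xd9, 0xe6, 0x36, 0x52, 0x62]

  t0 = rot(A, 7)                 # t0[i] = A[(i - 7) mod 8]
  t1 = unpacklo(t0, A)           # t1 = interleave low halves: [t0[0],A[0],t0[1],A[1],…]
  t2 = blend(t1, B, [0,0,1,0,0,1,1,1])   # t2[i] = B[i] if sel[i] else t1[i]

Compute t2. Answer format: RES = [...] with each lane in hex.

RES = [0x16, 0x37, 0x62, 0x16, 0xc5, 0x36, 0x52, 0x62]

→ t0 |16|42|c5|83|20|33|a6|37|
→ t1 |16|37|42|16|c5|42|83|c5|
→ t2 |16|37|62|16|c5|36|52|62|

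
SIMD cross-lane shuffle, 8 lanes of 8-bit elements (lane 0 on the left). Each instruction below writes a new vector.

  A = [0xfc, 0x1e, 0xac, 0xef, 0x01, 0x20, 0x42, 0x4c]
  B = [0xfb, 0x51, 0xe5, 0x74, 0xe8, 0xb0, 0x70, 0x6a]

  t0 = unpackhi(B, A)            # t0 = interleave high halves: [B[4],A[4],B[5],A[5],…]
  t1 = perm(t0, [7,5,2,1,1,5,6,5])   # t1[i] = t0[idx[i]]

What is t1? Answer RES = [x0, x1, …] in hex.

  t0: e8 01 b0 20 70 42 6a 4c
  t1: 4c 42 b0 01 01 42 6a 42

RES = [ 0x4c  0x42  0xb0  0x01  0x01  0x42  0x6a  0x42 ]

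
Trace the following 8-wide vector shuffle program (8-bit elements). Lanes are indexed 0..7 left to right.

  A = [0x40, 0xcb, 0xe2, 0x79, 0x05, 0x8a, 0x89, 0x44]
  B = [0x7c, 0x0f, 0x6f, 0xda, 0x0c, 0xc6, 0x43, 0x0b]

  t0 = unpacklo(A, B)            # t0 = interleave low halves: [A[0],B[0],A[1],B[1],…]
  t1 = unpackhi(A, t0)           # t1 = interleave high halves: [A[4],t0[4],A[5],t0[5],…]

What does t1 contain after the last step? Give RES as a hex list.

  t0: 40 7c cb 0f e2 6f 79 da
  t1: 05 e2 8a 6f 89 79 44 da

RES = [0x05, 0xe2, 0x8a, 0x6f, 0x89, 0x79, 0x44, 0xda]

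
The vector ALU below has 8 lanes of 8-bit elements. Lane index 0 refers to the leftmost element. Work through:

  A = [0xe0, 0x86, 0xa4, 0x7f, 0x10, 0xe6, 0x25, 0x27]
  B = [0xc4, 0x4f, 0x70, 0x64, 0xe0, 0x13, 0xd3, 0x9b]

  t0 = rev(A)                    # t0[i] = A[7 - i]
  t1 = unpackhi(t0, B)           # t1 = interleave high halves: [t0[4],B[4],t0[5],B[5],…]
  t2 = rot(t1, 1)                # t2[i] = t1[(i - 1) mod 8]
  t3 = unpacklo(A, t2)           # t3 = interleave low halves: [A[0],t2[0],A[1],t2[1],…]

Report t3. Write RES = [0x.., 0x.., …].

→ t0 |27|25|e6|10|7f|a4|86|e0|
→ t1 |7f|e0|a4|13|86|d3|e0|9b|
→ t2 |9b|7f|e0|a4|13|86|d3|e0|
→ t3 |e0|9b|86|7f|a4|e0|7f|a4|

RES = [ 0xe0  0x9b  0x86  0x7f  0xa4  0xe0  0x7f  0xa4 ]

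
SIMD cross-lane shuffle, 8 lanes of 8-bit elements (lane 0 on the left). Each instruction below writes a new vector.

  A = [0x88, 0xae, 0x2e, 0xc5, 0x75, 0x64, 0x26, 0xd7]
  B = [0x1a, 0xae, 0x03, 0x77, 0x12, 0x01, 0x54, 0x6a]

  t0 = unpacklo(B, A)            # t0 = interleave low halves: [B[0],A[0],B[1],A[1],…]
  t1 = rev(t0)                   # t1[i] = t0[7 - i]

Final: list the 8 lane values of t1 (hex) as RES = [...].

t0 = [0x1a, 0x88, 0xae, 0xae, 0x03, 0x2e, 0x77, 0xc5]
t1 = [0xc5, 0x77, 0x2e, 0x03, 0xae, 0xae, 0x88, 0x1a]

RES = [ 0xc5  0x77  0x2e  0x03  0xae  0xae  0x88  0x1a ]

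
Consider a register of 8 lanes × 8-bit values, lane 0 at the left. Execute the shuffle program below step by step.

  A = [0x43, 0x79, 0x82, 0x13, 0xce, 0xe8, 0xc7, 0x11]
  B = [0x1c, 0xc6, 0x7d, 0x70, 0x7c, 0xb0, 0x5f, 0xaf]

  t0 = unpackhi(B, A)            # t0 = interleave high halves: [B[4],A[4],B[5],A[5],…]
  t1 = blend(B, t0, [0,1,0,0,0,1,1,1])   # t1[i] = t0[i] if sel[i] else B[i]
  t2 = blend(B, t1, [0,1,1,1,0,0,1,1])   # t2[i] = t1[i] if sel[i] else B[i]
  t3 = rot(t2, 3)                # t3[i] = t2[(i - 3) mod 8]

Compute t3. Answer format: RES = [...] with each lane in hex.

RES = [0xb0, 0xaf, 0x11, 0x1c, 0xce, 0x7d, 0x70, 0x7c]

→ t0 |7c|ce|b0|e8|5f|c7|af|11|
→ t1 |1c|ce|7d|70|7c|c7|af|11|
→ t2 |1c|ce|7d|70|7c|b0|af|11|
→ t3 |b0|af|11|1c|ce|7d|70|7c|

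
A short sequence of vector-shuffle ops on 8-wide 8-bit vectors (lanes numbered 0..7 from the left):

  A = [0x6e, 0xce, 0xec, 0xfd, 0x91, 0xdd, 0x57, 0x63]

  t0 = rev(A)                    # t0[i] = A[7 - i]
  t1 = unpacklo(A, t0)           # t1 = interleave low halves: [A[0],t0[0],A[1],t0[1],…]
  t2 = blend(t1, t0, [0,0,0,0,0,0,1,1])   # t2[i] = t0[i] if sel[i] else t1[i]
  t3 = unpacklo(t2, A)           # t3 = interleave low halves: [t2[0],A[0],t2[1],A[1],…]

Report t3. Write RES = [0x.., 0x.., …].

  t0: 63 57 dd 91 fd ec ce 6e
  t1: 6e 63 ce 57 ec dd fd 91
  t2: 6e 63 ce 57 ec dd ce 6e
  t3: 6e 6e 63 ce ce ec 57 fd

RES = [ 0x6e  0x6e  0x63  0xce  0xce  0xec  0x57  0xfd ]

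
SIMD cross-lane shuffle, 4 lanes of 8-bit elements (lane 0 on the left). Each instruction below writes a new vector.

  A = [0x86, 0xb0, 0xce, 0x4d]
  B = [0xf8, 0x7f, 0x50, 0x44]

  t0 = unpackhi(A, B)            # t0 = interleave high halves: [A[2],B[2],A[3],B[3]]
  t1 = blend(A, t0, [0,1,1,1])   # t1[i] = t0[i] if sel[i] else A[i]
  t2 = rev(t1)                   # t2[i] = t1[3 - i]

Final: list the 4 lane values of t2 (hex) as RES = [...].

→ t0 |ce|50|4d|44|
→ t1 |86|50|4d|44|
→ t2 |44|4d|50|86|

RES = [ 0x44  0x4d  0x50  0x86 ]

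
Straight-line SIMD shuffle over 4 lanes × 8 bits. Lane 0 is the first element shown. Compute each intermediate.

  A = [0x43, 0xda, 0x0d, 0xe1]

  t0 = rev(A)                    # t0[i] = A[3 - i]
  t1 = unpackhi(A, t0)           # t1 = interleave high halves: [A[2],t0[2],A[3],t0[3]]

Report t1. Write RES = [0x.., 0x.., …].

RES = [ 0x0d  0xda  0xe1  0x43 ]

  t0: e1 0d da 43
  t1: 0d da e1 43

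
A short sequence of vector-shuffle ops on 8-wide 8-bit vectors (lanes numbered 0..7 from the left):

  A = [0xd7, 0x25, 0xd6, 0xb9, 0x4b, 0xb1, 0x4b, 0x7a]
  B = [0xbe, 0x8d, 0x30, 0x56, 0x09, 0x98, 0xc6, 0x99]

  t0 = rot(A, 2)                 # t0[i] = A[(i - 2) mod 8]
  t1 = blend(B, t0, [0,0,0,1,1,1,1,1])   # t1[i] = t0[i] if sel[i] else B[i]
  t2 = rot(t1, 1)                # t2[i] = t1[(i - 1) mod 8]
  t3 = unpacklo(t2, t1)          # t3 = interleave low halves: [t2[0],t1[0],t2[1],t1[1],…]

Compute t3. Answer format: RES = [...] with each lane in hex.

→ t0 |4b|7a|d7|25|d6|b9|4b|b1|
→ t1 |be|8d|30|25|d6|b9|4b|b1|
→ t2 |b1|be|8d|30|25|d6|b9|4b|
→ t3 |b1|be|be|8d|8d|30|30|25|

RES = [0xb1, 0xbe, 0xbe, 0x8d, 0x8d, 0x30, 0x30, 0x25]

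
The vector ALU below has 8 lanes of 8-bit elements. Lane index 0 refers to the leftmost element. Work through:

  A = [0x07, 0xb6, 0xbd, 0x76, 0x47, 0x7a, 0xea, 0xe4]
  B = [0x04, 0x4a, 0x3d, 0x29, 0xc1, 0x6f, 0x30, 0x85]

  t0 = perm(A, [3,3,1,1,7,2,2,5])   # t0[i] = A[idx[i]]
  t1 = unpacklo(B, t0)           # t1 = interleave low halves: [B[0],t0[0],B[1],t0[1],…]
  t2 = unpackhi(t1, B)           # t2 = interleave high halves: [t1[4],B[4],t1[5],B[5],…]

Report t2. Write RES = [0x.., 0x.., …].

RES = [ 0x3d  0xc1  0xb6  0x6f  0x29  0x30  0xb6  0x85 ]

  t0: 76 76 b6 b6 e4 bd bd 7a
  t1: 04 76 4a 76 3d b6 29 b6
  t2: 3d c1 b6 6f 29 30 b6 85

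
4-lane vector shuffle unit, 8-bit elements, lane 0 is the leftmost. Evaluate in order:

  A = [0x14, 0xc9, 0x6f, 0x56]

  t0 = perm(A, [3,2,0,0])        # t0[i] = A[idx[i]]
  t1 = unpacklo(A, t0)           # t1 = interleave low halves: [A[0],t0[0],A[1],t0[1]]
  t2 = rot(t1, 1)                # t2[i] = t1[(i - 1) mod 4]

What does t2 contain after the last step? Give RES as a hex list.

t0 = [0x56, 0x6f, 0x14, 0x14]
t1 = [0x14, 0x56, 0xc9, 0x6f]
t2 = [0x6f, 0x14, 0x56, 0xc9]

RES = [ 0x6f  0x14  0x56  0xc9 ]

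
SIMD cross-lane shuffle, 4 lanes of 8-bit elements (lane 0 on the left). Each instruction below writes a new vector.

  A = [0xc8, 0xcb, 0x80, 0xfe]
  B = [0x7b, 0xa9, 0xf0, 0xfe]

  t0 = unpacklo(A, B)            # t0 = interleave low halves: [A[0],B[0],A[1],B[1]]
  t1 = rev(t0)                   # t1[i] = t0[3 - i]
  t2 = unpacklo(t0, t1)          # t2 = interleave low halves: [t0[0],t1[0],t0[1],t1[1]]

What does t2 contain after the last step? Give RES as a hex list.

RES = [0xc8, 0xa9, 0x7b, 0xcb]

  t0: c8 7b cb a9
  t1: a9 cb 7b c8
  t2: c8 a9 7b cb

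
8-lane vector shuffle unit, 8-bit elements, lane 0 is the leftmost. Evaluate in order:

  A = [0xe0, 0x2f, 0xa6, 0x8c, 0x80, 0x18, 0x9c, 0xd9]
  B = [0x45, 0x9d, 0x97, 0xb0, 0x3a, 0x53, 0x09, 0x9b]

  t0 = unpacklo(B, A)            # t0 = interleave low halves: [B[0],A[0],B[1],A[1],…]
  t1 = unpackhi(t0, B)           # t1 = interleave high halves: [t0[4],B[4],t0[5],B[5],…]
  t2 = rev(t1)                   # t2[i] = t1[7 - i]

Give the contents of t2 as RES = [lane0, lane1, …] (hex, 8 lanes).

RES = [0x9b, 0x8c, 0x09, 0xb0, 0x53, 0xa6, 0x3a, 0x97]

  t0: 45 e0 9d 2f 97 a6 b0 8c
  t1: 97 3a a6 53 b0 09 8c 9b
  t2: 9b 8c 09 b0 53 a6 3a 97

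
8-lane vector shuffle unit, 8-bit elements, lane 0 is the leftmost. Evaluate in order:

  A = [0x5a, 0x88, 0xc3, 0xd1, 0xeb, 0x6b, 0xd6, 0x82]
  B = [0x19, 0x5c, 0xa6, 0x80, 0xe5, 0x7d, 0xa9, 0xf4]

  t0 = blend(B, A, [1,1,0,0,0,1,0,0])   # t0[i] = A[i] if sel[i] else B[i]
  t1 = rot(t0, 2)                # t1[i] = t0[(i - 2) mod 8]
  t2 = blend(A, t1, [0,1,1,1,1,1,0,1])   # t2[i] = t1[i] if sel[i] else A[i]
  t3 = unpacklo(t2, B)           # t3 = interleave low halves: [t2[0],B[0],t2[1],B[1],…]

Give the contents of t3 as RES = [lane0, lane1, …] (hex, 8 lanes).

RES = [0x5a, 0x19, 0xf4, 0x5c, 0x5a, 0xa6, 0x88, 0x80]

t0 = [0x5a, 0x88, 0xa6, 0x80, 0xe5, 0x6b, 0xa9, 0xf4]
t1 = [0xa9, 0xf4, 0x5a, 0x88, 0xa6, 0x80, 0xe5, 0x6b]
t2 = [0x5a, 0xf4, 0x5a, 0x88, 0xa6, 0x80, 0xd6, 0x6b]
t3 = [0x5a, 0x19, 0xf4, 0x5c, 0x5a, 0xa6, 0x88, 0x80]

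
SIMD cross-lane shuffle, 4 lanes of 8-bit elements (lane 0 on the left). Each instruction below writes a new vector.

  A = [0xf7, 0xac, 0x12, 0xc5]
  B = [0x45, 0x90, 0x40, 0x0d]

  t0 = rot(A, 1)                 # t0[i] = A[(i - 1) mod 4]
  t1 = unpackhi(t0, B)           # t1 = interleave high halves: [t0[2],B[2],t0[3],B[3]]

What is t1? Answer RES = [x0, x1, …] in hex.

  t0: c5 f7 ac 12
  t1: ac 40 12 0d

RES = [0xac, 0x40, 0x12, 0x0d]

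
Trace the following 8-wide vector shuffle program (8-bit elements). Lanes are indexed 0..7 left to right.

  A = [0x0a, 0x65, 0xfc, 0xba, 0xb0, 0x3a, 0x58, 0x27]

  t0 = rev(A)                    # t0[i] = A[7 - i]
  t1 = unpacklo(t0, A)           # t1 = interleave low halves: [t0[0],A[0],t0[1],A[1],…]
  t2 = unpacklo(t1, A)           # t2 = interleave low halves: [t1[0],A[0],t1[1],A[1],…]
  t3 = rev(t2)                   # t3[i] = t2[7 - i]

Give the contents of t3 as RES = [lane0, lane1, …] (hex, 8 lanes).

→ t0 |27|58|3a|b0|ba|fc|65|0a|
→ t1 |27|0a|58|65|3a|fc|b0|ba|
→ t2 |27|0a|0a|65|58|fc|65|ba|
→ t3 |ba|65|fc|58|65|0a|0a|27|

RES = [0xba, 0x65, 0xfc, 0x58, 0x65, 0x0a, 0x0a, 0x27]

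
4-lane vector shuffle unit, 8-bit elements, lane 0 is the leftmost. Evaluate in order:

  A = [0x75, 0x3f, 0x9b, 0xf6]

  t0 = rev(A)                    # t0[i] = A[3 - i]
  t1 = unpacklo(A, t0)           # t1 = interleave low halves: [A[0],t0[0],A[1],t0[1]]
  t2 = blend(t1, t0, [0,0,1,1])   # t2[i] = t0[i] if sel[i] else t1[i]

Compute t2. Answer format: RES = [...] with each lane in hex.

t0 = [0xf6, 0x9b, 0x3f, 0x75]
t1 = [0x75, 0xf6, 0x3f, 0x9b]
t2 = [0x75, 0xf6, 0x3f, 0x75]

RES = [0x75, 0xf6, 0x3f, 0x75]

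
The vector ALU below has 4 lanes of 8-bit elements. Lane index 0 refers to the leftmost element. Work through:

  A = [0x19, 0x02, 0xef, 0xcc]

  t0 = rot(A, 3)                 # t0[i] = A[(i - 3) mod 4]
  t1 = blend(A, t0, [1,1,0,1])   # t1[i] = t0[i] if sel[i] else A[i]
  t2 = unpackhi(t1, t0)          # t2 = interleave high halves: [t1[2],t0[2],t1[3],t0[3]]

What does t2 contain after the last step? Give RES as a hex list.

RES = [0xef, 0xcc, 0x19, 0x19]

  t0: 02 ef cc 19
  t1: 02 ef ef 19
  t2: ef cc 19 19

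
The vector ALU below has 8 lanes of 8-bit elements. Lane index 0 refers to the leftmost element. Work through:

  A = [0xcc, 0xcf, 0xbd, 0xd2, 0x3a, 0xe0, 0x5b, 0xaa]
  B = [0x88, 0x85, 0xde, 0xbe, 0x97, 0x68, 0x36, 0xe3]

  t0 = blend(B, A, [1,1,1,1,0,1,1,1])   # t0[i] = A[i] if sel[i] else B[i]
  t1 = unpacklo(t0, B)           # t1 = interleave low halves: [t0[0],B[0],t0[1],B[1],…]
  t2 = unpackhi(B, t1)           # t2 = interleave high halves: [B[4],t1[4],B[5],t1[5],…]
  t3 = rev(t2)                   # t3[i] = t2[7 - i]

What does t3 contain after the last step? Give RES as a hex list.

t0 = [0xcc, 0xcf, 0xbd, 0xd2, 0x97, 0xe0, 0x5b, 0xaa]
t1 = [0xcc, 0x88, 0xcf, 0x85, 0xbd, 0xde, 0xd2, 0xbe]
t2 = [0x97, 0xbd, 0x68, 0xde, 0x36, 0xd2, 0xe3, 0xbe]
t3 = [0xbe, 0xe3, 0xd2, 0x36, 0xde, 0x68, 0xbd, 0x97]

RES = [ 0xbe  0xe3  0xd2  0x36  0xde  0x68  0xbd  0x97 ]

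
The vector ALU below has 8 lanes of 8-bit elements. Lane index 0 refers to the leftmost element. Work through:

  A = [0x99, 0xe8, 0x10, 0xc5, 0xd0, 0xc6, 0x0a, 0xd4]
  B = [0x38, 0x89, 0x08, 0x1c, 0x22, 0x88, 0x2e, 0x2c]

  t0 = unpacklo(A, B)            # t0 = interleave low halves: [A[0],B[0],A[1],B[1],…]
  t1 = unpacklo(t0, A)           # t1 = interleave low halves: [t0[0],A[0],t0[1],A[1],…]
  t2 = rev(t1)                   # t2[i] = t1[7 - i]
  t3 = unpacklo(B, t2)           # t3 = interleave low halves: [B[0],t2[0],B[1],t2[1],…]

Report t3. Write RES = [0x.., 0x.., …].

t0 = [0x99, 0x38, 0xe8, 0x89, 0x10, 0x08, 0xc5, 0x1c]
t1 = [0x99, 0x99, 0x38, 0xe8, 0xe8, 0x10, 0x89, 0xc5]
t2 = [0xc5, 0x89, 0x10, 0xe8, 0xe8, 0x38, 0x99, 0x99]
t3 = [0x38, 0xc5, 0x89, 0x89, 0x08, 0x10, 0x1c, 0xe8]

RES = [0x38, 0xc5, 0x89, 0x89, 0x08, 0x10, 0x1c, 0xe8]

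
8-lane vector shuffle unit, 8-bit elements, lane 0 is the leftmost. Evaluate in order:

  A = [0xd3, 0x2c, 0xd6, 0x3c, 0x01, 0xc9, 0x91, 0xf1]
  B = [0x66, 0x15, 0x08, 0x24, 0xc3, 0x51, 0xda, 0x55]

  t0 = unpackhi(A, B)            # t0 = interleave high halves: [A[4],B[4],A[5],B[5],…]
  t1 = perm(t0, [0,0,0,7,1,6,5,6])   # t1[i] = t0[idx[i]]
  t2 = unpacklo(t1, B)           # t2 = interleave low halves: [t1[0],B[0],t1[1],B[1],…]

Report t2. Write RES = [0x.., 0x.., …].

t0 = [0x01, 0xc3, 0xc9, 0x51, 0x91, 0xda, 0xf1, 0x55]
t1 = [0x01, 0x01, 0x01, 0x55, 0xc3, 0xf1, 0xda, 0xf1]
t2 = [0x01, 0x66, 0x01, 0x15, 0x01, 0x08, 0x55, 0x24]

RES = [ 0x01  0x66  0x01  0x15  0x01  0x08  0x55  0x24 ]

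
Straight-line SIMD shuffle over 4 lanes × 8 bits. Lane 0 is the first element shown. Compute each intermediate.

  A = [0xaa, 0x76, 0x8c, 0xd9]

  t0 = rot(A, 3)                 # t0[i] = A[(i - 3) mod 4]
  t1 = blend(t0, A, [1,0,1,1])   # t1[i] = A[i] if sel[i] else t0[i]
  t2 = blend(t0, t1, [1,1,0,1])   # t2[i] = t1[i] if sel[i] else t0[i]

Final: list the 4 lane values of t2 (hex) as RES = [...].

RES = [0xaa, 0x8c, 0xd9, 0xd9]

→ t0 |76|8c|d9|aa|
→ t1 |aa|8c|8c|d9|
→ t2 |aa|8c|d9|d9|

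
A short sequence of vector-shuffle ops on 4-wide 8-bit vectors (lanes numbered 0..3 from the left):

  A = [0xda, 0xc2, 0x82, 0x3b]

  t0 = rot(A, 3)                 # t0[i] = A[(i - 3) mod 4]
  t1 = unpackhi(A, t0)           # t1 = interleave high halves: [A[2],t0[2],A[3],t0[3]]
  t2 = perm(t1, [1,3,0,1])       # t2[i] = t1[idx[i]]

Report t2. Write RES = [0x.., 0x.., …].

t0 = [0xc2, 0x82, 0x3b, 0xda]
t1 = [0x82, 0x3b, 0x3b, 0xda]
t2 = [0x3b, 0xda, 0x82, 0x3b]

RES = [ 0x3b  0xda  0x82  0x3b ]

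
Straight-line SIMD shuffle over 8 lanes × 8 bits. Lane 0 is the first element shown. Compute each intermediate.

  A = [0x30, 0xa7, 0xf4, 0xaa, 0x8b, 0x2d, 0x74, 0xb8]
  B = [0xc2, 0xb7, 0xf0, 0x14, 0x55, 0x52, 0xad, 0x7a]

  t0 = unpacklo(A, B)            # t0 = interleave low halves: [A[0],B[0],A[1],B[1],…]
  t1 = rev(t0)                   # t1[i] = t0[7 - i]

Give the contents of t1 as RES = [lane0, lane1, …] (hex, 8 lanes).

RES = [ 0x14  0xaa  0xf0  0xf4  0xb7  0xa7  0xc2  0x30 ]

  t0: 30 c2 a7 b7 f4 f0 aa 14
  t1: 14 aa f0 f4 b7 a7 c2 30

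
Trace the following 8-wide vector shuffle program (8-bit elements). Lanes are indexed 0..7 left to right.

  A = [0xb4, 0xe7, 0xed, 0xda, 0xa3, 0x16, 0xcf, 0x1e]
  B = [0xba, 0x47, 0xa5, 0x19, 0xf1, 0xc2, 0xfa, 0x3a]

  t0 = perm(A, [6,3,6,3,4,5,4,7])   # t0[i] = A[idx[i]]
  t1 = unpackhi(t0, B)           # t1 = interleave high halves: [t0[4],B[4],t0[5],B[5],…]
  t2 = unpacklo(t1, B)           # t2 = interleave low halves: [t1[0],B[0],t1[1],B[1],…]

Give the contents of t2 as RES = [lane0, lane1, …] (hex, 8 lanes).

RES = [ 0xa3  0xba  0xf1  0x47  0x16  0xa5  0xc2  0x19 ]

t0 = [0xcf, 0xda, 0xcf, 0xda, 0xa3, 0x16, 0xa3, 0x1e]
t1 = [0xa3, 0xf1, 0x16, 0xc2, 0xa3, 0xfa, 0x1e, 0x3a]
t2 = [0xa3, 0xba, 0xf1, 0x47, 0x16, 0xa5, 0xc2, 0x19]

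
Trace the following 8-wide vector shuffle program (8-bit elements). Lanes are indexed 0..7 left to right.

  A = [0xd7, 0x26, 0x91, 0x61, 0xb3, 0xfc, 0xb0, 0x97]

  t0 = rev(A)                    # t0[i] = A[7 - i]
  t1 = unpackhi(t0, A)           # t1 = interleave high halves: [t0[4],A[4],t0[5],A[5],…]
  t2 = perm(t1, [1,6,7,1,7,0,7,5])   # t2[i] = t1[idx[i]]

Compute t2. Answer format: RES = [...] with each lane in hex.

  t0: 97 b0 fc b3 61 91 26 d7
  t1: 61 b3 91 fc 26 b0 d7 97
  t2: b3 d7 97 b3 97 61 97 b0

RES = [ 0xb3  0xd7  0x97  0xb3  0x97  0x61  0x97  0xb0 ]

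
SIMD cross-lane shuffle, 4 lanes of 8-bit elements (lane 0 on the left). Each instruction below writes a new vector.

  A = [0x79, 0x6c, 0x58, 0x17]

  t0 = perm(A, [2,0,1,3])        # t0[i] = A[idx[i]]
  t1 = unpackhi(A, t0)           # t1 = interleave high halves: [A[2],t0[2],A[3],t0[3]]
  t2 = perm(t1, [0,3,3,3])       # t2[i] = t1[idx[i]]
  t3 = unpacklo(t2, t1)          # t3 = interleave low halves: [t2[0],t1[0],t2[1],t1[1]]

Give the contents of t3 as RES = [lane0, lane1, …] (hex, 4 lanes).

→ t0 |58|79|6c|17|
→ t1 |58|6c|17|17|
→ t2 |58|17|17|17|
→ t3 |58|58|17|6c|

RES = [0x58, 0x58, 0x17, 0x6c]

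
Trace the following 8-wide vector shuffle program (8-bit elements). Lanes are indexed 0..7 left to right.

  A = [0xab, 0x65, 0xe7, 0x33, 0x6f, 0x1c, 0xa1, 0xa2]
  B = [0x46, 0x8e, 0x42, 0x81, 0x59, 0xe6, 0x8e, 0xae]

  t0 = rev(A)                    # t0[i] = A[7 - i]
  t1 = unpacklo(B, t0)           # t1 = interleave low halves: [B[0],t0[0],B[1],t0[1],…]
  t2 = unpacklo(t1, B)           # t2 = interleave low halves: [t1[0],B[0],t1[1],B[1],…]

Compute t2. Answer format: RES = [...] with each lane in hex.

RES = [0x46, 0x46, 0xa2, 0x8e, 0x8e, 0x42, 0xa1, 0x81]

→ t0 |a2|a1|1c|6f|33|e7|65|ab|
→ t1 |46|a2|8e|a1|42|1c|81|6f|
→ t2 |46|46|a2|8e|8e|42|a1|81|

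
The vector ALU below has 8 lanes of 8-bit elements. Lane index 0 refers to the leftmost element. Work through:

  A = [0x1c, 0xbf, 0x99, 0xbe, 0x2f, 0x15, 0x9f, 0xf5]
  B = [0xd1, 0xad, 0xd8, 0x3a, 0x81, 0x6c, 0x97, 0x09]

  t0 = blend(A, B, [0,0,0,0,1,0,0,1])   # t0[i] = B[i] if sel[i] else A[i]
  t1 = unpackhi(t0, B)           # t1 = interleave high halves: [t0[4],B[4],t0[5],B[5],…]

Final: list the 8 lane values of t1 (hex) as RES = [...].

→ t0 |1c|bf|99|be|81|15|9f|09|
→ t1 |81|81|15|6c|9f|97|09|09|

RES = [0x81, 0x81, 0x15, 0x6c, 0x9f, 0x97, 0x09, 0x09]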